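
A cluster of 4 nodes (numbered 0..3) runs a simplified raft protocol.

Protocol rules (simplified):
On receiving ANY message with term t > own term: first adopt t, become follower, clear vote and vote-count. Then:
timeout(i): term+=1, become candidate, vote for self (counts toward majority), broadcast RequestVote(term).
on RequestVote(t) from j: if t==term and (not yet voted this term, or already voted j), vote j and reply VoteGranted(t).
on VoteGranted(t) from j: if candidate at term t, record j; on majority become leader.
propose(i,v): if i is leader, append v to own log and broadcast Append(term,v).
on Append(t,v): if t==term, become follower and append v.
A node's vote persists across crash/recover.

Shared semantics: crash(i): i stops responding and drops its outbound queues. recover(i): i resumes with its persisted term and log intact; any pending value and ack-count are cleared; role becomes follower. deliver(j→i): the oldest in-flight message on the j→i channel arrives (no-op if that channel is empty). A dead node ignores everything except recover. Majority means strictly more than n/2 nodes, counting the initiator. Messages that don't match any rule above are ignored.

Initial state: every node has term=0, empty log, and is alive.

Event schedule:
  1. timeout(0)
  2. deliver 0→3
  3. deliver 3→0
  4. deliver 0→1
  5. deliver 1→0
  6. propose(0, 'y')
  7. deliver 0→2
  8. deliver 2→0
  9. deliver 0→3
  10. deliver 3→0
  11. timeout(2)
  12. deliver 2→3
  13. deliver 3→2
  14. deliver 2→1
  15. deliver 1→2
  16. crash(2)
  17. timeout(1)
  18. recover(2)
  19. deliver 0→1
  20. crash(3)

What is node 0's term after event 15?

1. timeout(0):  <0:cand t1 ->
2. deliver 0→3:  <3:foll t1 ->
3. deliver 3→0:  nop
4. deliver 0→1:  <1:foll t1 ->
5. deliver 1→0:  <0:lead t1 ->
6. propose(0,'y'):  <0:lead t1 y>
7. deliver 0→2:  <2:foll t1 ->
8. deliver 2→0:  nop
9. deliver 0→3:  <3:foll t1 y>
10. deliver 3→0:  nop
11. timeout(2):  <2:cand t2 ->
12. deliver 2→3:  <3:foll t2 y>
13. deliver 3→2:  nop
14. deliver 2→1:  <1:foll t2 ->
15. deliver 1→2:  <2:lead t2 ->

1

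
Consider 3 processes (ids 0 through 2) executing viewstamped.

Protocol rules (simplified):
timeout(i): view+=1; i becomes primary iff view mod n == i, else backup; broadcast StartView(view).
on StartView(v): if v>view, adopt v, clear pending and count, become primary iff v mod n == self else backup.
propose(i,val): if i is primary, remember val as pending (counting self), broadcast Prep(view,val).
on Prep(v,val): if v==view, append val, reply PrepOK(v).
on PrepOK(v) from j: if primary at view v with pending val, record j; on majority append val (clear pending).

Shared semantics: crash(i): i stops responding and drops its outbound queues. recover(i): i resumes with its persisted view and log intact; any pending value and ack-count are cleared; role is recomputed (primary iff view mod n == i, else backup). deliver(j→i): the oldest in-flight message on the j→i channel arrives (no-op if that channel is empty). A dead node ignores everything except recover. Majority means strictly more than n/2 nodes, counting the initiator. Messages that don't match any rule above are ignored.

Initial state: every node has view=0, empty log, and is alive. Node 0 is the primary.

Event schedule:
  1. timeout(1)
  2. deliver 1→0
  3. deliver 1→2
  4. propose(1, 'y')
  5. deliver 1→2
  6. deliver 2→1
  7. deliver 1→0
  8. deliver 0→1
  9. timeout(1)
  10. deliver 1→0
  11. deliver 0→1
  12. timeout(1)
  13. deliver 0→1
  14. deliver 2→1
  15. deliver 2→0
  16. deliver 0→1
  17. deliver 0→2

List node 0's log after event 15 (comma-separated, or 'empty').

y

1. timeout(1):  <1:prim v1 ->
2. deliver 1→0:  <0:back v1 ->
3. deliver 1→2:  <2:back v1 ->
4. propose(1,'y'):  nop
5. deliver 1→2:  <2:back v1 y>
6. deliver 2→1:  <1:prim v1 y>
7. deliver 1→0:  <0:back v1 y>
8. deliver 0→1:  nop
9. timeout(1):  <1:back v2 y>
10. deliver 1→0:  <0:back v2 y>
11. deliver 0→1:  nop
12. timeout(1):  <1:back v3 y>
13. deliver 0→1:  nop
14. deliver 2→1:  nop
15. deliver 2→0:  nop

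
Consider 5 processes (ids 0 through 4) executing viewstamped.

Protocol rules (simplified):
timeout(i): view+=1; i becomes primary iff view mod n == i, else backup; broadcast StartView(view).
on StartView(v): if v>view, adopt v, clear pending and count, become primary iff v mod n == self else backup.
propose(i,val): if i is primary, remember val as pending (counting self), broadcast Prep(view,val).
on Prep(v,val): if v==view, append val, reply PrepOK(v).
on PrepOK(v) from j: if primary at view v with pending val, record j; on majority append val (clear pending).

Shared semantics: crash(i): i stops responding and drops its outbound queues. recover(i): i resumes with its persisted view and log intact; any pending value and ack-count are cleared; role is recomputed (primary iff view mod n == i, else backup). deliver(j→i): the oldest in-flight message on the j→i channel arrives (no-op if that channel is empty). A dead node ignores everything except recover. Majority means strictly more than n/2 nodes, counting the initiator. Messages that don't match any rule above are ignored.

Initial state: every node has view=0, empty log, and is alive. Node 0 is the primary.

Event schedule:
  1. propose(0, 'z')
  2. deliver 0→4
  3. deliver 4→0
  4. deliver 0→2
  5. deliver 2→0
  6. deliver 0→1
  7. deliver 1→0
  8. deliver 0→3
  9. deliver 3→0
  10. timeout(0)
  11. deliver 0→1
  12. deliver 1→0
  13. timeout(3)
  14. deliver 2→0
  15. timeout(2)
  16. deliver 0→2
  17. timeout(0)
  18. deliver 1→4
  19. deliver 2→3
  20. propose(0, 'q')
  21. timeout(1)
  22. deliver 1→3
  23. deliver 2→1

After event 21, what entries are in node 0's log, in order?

z

after 1 — propose(0,'z'): ·
after 2 — deliver 0→4: n4:back/v0/[z]
after 3 — deliver 4→0: ·
after 4 — deliver 0→2: n2:back/v0/[z]
after 5 — deliver 2→0: n0:prim/v0/[z]
after 6 — deliver 0→1: n1:back/v0/[z]
after 7 — deliver 1→0: ·
after 8 — deliver 0→3: n3:back/v0/[z]
after 9 — deliver 3→0: ·
after 10 — timeout(0): n0:back/v1/[z]
after 11 — deliver 0→1: n1:prim/v1/[z]
after 12 — deliver 1→0: ·
after 13 — timeout(3): n3:back/v1/[z]
after 14 — deliver 2→0: ·
after 15 — timeout(2): n2:back/v1/[z]
after 16 — deliver 0→2: ·
after 17 — timeout(0): n0:back/v2/[z]
after 18 — deliver 1→4: ·
after 19 — deliver 2→3: ·
after 20 — propose(0,'q'): ·
after 21 — timeout(1): n1:back/v2/[z]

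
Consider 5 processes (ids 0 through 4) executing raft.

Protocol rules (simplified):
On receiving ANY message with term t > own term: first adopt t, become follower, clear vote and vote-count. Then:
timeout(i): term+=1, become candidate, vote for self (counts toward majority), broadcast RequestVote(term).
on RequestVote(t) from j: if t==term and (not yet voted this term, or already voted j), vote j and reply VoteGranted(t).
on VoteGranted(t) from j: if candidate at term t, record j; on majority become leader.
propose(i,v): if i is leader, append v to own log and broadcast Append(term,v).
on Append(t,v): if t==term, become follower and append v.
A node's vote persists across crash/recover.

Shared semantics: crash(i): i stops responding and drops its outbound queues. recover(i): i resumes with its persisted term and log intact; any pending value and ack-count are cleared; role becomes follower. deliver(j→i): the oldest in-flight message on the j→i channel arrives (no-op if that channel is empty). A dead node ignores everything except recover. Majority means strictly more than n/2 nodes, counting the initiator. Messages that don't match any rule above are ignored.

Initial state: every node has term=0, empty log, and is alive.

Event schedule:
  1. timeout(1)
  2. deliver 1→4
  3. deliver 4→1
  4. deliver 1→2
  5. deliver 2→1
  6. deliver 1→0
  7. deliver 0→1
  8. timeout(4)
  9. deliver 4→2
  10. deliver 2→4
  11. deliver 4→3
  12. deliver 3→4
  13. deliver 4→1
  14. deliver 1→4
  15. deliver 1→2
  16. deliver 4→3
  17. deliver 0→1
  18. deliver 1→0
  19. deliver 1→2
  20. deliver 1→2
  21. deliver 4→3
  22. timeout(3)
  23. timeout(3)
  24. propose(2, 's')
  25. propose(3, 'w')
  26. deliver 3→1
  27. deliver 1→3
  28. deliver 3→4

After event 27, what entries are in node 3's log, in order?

empty

e1 timeout(1): 1[cand,t=1,-]
e2 deliver 1→4: 4[foll,t=1,-]
e3 deliver 4→1: ·
e4 deliver 1→2: 2[foll,t=1,-]
e5 deliver 2→1: 1[lead,t=1,-]
e6 deliver 1→0: 0[foll,t=1,-]
e7 deliver 0→1: ·
e8 timeout(4): 4[cand,t=2,-]
e9 deliver 4→2: 2[foll,t=2,-]
e10 deliver 2→4: ·
e11 deliver 4→3: 3[foll,t=2,-]
e12 deliver 3→4: 4[lead,t=2,-]
e13 deliver 4→1: 1[foll,t=2,-]
e14 deliver 1→4: ·
e15 deliver 1→2: ·
e16 deliver 4→3: ·
e17 deliver 0→1: ·
e18 deliver 1→0: ·
e19 deliver 1→2: ·
e20 deliver 1→2: ·
e21 deliver 4→3: ·
e22 timeout(3): 3[cand,t=3,-]
e23 timeout(3): 3[cand,t=4,-]
e24 propose(2,'s'): ·
e25 propose(3,'w'): ·
e26 deliver 3→1: 1[foll,t=3,-]
e27 deliver 1→3: ·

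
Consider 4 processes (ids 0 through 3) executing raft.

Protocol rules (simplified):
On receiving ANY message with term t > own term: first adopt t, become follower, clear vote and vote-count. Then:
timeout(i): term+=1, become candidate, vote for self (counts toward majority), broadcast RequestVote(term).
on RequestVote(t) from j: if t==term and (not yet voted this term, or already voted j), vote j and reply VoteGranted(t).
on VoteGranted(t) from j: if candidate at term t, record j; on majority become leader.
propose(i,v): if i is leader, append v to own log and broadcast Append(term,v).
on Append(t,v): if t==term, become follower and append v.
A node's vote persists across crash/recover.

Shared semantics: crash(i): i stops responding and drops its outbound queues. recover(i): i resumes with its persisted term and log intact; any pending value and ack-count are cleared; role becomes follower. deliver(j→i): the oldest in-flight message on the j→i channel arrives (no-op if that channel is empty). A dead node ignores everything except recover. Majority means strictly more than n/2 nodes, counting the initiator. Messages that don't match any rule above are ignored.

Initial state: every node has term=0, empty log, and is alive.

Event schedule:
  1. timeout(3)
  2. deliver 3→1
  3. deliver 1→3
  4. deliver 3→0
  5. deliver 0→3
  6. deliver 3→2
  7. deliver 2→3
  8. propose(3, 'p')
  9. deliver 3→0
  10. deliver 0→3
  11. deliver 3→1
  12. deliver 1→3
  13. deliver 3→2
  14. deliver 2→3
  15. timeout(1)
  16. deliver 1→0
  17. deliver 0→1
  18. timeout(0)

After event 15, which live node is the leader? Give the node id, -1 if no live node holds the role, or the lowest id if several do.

step 1 timeout(3): 3={cand,t=1,log=-}
step 2 deliver 3→1: 1={foll,t=1,log=-}
step 3 deliver 1→3: —
step 4 deliver 3→0: 0={foll,t=1,log=-}
step 5 deliver 0→3: 3={lead,t=1,log=-}
step 6 deliver 3→2: 2={foll,t=1,log=-}
step 7 deliver 2→3: —
step 8 propose(3,'p'): 3={lead,t=1,log=p}
step 9 deliver 3→0: 0={foll,t=1,log=p}
step 10 deliver 0→3: —
step 11 deliver 3→1: 1={foll,t=1,log=p}
step 12 deliver 1→3: —
step 13 deliver 3→2: 2={foll,t=1,log=p}
step 14 deliver 2→3: —
step 15 timeout(1): 1={cand,t=2,log=p}

3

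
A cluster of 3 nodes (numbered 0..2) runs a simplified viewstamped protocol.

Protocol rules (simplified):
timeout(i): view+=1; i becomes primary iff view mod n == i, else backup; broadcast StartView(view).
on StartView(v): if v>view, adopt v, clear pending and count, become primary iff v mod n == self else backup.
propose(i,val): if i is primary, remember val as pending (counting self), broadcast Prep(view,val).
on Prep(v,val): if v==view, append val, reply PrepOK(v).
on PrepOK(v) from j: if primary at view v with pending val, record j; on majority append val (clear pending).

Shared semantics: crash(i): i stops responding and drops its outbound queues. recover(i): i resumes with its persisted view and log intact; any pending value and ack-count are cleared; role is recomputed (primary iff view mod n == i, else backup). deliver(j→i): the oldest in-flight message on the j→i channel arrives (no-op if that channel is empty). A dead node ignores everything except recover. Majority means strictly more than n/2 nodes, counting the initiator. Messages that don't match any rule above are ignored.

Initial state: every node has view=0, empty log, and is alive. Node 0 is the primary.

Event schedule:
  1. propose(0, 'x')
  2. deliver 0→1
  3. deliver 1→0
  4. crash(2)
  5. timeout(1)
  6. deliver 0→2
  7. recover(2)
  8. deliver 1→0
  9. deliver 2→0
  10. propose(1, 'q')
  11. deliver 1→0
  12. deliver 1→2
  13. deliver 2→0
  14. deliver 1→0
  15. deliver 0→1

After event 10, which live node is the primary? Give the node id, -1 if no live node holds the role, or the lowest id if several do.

[1] propose(0,'x') → ∅
[2] deliver 0→1 → N1(back v0 [x])
[3] deliver 1→0 → N0(prim v0 [x])
[4] crash(2) → N2(✗back v0 [-])
[5] timeout(1) → N1(prim v1 [x])
[6] deliver 0→2 → ∅
[7] recover(2) → N2(back v0 [-])
[8] deliver 1→0 → N0(back v1 [x])
[9] deliver 2→0 → ∅
[10] propose(1,'q') → ∅

1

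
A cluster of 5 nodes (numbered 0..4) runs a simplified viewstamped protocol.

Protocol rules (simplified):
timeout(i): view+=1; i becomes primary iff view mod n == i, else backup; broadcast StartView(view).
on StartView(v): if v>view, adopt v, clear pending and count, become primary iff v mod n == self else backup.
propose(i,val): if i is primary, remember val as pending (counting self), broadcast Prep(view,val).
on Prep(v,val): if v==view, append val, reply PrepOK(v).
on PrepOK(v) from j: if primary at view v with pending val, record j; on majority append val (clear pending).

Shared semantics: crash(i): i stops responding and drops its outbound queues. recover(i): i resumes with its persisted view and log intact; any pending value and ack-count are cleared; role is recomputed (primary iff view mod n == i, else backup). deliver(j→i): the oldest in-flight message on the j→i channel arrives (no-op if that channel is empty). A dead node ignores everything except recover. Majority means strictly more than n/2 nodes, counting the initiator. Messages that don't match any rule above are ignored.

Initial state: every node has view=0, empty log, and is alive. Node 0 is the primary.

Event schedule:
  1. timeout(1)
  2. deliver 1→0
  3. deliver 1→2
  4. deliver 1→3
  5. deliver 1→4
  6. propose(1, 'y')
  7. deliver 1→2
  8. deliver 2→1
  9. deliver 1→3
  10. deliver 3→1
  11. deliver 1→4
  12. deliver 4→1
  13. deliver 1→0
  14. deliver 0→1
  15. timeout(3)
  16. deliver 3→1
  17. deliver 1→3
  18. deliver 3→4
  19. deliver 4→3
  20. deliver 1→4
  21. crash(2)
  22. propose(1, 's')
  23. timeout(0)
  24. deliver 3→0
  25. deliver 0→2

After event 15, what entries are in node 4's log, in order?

y

after 1 — timeout(1): n1:prim/v1/[-]
after 2 — deliver 1→0: n0:back/v1/[-]
after 3 — deliver 1→2: n2:back/v1/[-]
after 4 — deliver 1→3: n3:back/v1/[-]
after 5 — deliver 1→4: n4:back/v1/[-]
after 6 — propose(1,'y'): ·
after 7 — deliver 1→2: n2:back/v1/[y]
after 8 — deliver 2→1: ·
after 9 — deliver 1→3: n3:back/v1/[y]
after 10 — deliver 3→1: n1:prim/v1/[y]
after 11 — deliver 1→4: n4:back/v1/[y]
after 12 — deliver 4→1: ·
after 13 — deliver 1→0: n0:back/v1/[y]
after 14 — deliver 0→1: ·
after 15 — timeout(3): n3:back/v2/[y]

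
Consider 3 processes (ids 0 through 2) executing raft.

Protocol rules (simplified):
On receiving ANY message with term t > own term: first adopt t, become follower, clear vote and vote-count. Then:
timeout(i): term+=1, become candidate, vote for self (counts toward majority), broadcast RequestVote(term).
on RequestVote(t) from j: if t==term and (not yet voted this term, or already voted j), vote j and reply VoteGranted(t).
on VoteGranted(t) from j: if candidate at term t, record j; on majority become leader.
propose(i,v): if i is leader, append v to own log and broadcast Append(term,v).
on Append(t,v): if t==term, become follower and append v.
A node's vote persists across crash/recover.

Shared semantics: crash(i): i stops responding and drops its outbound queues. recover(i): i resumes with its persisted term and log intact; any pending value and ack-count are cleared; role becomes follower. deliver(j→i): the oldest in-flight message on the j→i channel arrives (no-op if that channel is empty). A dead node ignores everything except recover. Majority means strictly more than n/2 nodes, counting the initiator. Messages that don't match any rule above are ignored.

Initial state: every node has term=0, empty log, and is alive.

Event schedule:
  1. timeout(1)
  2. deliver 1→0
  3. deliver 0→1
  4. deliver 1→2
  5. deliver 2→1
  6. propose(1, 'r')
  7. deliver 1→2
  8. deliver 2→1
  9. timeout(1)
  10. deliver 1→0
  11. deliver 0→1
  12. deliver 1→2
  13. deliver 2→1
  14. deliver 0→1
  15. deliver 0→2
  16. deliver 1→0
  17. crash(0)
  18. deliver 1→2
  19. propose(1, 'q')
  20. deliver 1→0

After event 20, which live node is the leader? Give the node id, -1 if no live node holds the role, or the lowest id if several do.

1

[1] timeout(1) → N1(cand t1 [-])
[2] deliver 1→0 → N0(foll t1 [-])
[3] deliver 0→1 → N1(lead t1 [-])
[4] deliver 1→2 → N2(foll t1 [-])
[5] deliver 2→1 → ∅
[6] propose(1,'r') → N1(lead t1 [r])
[7] deliver 1→2 → N2(foll t1 [r])
[8] deliver 2→1 → ∅
[9] timeout(1) → N1(cand t2 [r])
[10] deliver 1→0 → N0(foll t1 [r])
[11] deliver 0→1 → ∅
[12] deliver 1→2 → N2(foll t2 [r])
[13] deliver 2→1 → N1(lead t2 [r])
[14] deliver 0→1 → ∅
[15] deliver 0→2 → ∅
[16] deliver 1→0 → N0(foll t2 [r])
[17] crash(0) → N0(✗foll t2 [r])
[18] deliver 1→2 → ∅
[19] propose(1,'q') → N1(lead t2 [r,q])
[20] deliver 1→0 → ∅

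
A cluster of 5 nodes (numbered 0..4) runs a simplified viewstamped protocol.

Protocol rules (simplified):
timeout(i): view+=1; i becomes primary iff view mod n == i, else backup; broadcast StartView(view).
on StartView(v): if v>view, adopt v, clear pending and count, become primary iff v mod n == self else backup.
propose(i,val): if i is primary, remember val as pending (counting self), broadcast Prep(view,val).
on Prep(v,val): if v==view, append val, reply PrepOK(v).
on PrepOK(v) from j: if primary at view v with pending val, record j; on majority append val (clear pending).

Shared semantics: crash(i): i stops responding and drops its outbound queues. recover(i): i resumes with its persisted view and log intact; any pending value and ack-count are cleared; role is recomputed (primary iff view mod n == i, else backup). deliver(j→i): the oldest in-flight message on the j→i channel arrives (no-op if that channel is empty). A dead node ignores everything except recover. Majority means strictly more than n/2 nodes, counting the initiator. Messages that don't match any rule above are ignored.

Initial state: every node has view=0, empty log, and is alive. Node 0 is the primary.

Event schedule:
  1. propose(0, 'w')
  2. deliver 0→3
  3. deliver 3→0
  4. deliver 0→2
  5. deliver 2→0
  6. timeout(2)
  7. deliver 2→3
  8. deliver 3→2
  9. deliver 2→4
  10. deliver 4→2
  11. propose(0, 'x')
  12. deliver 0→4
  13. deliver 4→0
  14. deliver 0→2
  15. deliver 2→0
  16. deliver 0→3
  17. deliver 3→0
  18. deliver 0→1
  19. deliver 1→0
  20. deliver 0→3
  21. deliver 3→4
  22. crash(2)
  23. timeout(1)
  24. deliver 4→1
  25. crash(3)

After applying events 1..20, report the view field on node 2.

step 1 propose(0,'w'): —
step 2 deliver 0→3: 3={back,v=0,log=w}
step 3 deliver 3→0: —
step 4 deliver 0→2: 2={back,v=0,log=w}
step 5 deliver 2→0: 0={prim,v=0,log=w}
step 6 timeout(2): 2={back,v=1,log=w}
step 7 deliver 2→3: 3={back,v=1,log=w}
step 8 deliver 3→2: —
step 9 deliver 2→4: 4={back,v=1,log=-}
step 10 deliver 4→2: —
step 11 propose(0,'x'): —
step 12 deliver 0→4: —
step 13 deliver 4→0: —
step 14 deliver 0→2: —
step 15 deliver 2→0: 0={back,v=1,log=w}
step 16 deliver 0→3: —
step 17 deliver 3→0: —
step 18 deliver 0→1: 1={back,v=0,log=w}
step 19 deliver 1→0: —
step 20 deliver 0→3: —

1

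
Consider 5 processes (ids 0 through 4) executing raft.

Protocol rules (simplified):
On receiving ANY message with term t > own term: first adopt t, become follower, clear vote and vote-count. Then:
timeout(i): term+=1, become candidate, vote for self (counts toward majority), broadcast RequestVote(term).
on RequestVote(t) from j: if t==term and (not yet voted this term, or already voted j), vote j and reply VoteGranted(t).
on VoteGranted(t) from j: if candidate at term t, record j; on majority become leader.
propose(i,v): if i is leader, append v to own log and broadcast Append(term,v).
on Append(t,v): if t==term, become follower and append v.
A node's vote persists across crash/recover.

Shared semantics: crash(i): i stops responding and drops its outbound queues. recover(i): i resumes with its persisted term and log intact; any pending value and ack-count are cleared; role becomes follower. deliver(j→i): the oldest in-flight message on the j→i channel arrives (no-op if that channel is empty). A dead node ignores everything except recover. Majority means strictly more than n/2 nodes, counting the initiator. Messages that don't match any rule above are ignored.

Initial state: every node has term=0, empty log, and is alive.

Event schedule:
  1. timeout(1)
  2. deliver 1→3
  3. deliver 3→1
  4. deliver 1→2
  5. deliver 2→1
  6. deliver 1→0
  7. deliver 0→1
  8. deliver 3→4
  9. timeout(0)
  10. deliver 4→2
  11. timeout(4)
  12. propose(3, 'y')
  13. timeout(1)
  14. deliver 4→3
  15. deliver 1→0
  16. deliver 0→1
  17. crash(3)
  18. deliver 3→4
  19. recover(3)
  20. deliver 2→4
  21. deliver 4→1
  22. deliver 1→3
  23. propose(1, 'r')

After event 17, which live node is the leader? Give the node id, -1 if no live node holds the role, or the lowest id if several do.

-1

e1 timeout(1): 1[cand,t=1,-]
e2 deliver 1→3: 3[foll,t=1,-]
e3 deliver 3→1: ·
e4 deliver 1→2: 2[foll,t=1,-]
e5 deliver 2→1: 1[lead,t=1,-]
e6 deliver 1→0: 0[foll,t=1,-]
e7 deliver 0→1: ·
e8 deliver 3→4: ·
e9 timeout(0): 0[cand,t=2,-]
e10 deliver 4→2: ·
e11 timeout(4): 4[cand,t=1,-]
e12 propose(3,'y'): ·
e13 timeout(1): 1[cand,t=2,-]
e14 deliver 4→3: ·
e15 deliver 1→0: ·
e16 deliver 0→1: ·
e17 crash(3): 3[✗foll,t=1,-]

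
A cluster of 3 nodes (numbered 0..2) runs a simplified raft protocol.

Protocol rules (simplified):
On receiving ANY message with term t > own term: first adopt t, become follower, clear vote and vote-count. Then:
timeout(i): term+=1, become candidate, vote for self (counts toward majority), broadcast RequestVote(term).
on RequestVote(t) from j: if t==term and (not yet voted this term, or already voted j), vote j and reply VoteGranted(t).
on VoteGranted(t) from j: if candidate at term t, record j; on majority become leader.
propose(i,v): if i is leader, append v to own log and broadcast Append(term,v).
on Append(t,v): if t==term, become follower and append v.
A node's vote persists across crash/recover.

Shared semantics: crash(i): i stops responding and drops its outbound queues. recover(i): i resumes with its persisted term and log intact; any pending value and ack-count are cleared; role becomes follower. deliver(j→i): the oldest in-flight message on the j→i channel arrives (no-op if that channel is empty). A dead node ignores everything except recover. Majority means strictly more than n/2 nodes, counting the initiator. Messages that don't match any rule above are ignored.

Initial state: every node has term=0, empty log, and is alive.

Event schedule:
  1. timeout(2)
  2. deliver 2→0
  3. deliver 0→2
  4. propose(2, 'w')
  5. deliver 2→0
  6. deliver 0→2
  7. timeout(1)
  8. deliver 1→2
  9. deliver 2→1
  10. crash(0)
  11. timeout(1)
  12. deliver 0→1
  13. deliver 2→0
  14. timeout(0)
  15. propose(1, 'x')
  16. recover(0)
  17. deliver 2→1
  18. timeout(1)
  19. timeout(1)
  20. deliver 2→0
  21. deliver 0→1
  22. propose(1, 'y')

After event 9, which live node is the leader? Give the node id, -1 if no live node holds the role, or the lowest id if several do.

2

[1] timeout(2) → N2(cand t1 [-])
[2] deliver 2→0 → N0(foll t1 [-])
[3] deliver 0→2 → N2(lead t1 [-])
[4] propose(2,'w') → N2(lead t1 [w])
[5] deliver 2→0 → N0(foll t1 [w])
[6] deliver 0→2 → ∅
[7] timeout(1) → N1(cand t1 [-])
[8] deliver 1→2 → ∅
[9] deliver 2→1 → ∅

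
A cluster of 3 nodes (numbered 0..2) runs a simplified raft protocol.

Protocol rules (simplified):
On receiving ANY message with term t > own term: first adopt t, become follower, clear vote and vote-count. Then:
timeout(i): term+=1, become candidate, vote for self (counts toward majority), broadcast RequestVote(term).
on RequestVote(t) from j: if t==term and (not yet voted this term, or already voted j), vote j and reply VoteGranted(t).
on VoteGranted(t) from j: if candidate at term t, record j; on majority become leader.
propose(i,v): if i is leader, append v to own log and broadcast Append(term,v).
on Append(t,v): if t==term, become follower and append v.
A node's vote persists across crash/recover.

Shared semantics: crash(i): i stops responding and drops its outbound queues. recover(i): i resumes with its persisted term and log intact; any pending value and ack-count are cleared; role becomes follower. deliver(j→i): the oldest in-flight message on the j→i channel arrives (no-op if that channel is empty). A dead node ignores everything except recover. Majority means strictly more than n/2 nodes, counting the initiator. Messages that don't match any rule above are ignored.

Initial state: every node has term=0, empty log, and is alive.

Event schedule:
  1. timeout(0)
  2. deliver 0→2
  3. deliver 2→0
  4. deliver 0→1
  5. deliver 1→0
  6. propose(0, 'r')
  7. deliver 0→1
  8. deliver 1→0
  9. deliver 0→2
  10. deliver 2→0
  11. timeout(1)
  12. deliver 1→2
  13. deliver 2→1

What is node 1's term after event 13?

1. timeout(0):  <0:cand t1 ->
2. deliver 0→2:  <2:foll t1 ->
3. deliver 2→0:  <0:lead t1 ->
4. deliver 0→1:  <1:foll t1 ->
5. deliver 1→0:  nop
6. propose(0,'r'):  <0:lead t1 r>
7. deliver 0→1:  <1:foll t1 r>
8. deliver 1→0:  nop
9. deliver 0→2:  <2:foll t1 r>
10. deliver 2→0:  nop
11. timeout(1):  <1:cand t2 r>
12. deliver 1→2:  <2:foll t2 r>
13. deliver 2→1:  <1:lead t2 r>

2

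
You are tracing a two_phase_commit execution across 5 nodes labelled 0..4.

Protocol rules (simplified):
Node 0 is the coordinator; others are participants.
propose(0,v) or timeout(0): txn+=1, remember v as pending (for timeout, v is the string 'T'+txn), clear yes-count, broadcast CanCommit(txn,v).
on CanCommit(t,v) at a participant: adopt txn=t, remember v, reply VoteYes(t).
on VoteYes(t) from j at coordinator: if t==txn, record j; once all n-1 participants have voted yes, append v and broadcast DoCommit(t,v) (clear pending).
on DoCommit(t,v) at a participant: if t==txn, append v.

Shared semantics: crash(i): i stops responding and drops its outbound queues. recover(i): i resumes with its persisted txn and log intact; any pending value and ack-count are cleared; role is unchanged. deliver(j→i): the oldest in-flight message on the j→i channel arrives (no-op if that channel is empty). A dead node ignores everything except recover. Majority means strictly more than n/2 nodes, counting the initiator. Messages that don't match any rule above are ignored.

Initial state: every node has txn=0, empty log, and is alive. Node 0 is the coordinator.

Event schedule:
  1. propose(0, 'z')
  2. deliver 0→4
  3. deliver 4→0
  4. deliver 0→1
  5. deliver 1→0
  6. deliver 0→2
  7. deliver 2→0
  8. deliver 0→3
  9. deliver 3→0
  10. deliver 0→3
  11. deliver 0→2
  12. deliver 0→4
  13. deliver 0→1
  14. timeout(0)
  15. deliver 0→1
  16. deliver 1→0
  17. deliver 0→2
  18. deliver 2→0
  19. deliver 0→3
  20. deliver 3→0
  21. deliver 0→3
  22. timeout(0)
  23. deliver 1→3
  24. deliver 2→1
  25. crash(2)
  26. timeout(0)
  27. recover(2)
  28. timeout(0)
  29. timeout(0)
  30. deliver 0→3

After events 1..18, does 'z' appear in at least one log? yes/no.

1. propose(0,'z'):  <0:coor t1 ->
2. deliver 0→4:  <4:part t1 ->
3. deliver 4→0:  nop
4. deliver 0→1:  <1:part t1 ->
5. deliver 1→0:  nop
6. deliver 0→2:  <2:part t1 ->
7. deliver 2→0:  nop
8. deliver 0→3:  <3:part t1 ->
9. deliver 3→0:  <0:coor t1 z>
10. deliver 0→3:  <3:part t1 z>
11. deliver 0→2:  <2:part t1 z>
12. deliver 0→4:  <4:part t1 z>
13. deliver 0→1:  <1:part t1 z>
14. timeout(0):  <0:coor t2 z>
15. deliver 0→1:  <1:part t2 z>
16. deliver 1→0:  nop
17. deliver 0→2:  <2:part t2 z>
18. deliver 2→0:  nop

yes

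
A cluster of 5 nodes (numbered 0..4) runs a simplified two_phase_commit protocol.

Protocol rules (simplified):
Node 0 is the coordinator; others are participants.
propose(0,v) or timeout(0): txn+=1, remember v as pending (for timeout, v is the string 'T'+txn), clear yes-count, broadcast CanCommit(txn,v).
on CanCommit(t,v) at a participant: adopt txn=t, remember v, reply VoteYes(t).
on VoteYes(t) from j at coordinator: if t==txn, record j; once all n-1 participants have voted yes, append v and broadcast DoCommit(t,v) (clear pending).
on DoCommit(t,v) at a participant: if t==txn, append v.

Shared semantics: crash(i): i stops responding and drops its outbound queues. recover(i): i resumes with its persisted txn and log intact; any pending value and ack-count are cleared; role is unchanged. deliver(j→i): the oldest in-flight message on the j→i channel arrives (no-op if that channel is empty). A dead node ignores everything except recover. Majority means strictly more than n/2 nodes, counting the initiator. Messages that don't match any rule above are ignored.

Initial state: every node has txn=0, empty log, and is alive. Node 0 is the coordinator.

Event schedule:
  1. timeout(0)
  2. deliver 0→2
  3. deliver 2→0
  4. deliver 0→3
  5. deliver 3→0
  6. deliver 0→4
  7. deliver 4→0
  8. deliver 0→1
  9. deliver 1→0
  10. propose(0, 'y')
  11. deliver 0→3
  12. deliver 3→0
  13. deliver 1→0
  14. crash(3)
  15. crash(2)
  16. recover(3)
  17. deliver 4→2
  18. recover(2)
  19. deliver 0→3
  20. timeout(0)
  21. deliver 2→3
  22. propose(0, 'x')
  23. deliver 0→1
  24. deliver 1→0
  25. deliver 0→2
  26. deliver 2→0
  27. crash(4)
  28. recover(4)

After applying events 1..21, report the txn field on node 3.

2

after 1 — timeout(0): n0:coor/t1/[-]
after 2 — deliver 0→2: n2:part/t1/[-]
after 3 — deliver 2→0: ·
after 4 — deliver 0→3: n3:part/t1/[-]
after 5 — deliver 3→0: ·
after 6 — deliver 0→4: n4:part/t1/[-]
after 7 — deliver 4→0: ·
after 8 — deliver 0→1: n1:part/t1/[-]
after 9 — deliver 1→0: n0:coor/t1/[T1]
after 10 — propose(0,'y'): n0:coor/t2/[T1]
after 11 — deliver 0→3: n3:part/t1/[T1]
after 12 — deliver 3→0: ·
after 13 — deliver 1→0: ·
after 14 — crash(3): n3:✗part/t1/[T1]
after 15 — crash(2): n2:✗part/t1/[-]
after 16 — recover(3): n3:part/t1/[T1]
after 17 — deliver 4→2: ·
after 18 — recover(2): n2:part/t1/[-]
after 19 — deliver 0→3: n3:part/t2/[T1]
after 20 — timeout(0): n0:coor/t3/[T1]
after 21 — deliver 2→3: ·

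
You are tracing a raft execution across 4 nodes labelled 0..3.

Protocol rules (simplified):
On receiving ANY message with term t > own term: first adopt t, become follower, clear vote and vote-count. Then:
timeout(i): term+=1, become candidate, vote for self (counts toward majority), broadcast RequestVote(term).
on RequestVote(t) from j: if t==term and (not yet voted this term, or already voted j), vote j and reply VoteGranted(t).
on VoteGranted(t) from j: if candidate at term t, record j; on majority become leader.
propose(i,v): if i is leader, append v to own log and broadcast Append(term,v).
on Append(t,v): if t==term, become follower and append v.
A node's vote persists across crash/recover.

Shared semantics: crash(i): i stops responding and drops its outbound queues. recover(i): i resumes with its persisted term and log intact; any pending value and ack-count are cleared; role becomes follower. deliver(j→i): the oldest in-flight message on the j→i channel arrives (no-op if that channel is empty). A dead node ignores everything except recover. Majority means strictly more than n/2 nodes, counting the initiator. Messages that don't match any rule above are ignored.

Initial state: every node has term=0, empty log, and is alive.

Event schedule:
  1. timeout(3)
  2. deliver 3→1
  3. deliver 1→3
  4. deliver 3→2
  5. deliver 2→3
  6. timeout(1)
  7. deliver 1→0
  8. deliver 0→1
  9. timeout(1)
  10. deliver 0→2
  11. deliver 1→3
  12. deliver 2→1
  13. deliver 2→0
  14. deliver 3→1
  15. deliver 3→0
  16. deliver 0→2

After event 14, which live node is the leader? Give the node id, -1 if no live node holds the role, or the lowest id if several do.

-1

e1 timeout(3): 3[cand,t=1,-]
e2 deliver 3→1: 1[foll,t=1,-]
e3 deliver 1→3: ·
e4 deliver 3→2: 2[foll,t=1,-]
e5 deliver 2→3: 3[lead,t=1,-]
e6 timeout(1): 1[cand,t=2,-]
e7 deliver 1→0: 0[foll,t=2,-]
e8 deliver 0→1: ·
e9 timeout(1): 1[cand,t=3,-]
e10 deliver 0→2: ·
e11 deliver 1→3: 3[foll,t=2,-]
e12 deliver 2→1: ·
e13 deliver 2→0: ·
e14 deliver 3→1: ·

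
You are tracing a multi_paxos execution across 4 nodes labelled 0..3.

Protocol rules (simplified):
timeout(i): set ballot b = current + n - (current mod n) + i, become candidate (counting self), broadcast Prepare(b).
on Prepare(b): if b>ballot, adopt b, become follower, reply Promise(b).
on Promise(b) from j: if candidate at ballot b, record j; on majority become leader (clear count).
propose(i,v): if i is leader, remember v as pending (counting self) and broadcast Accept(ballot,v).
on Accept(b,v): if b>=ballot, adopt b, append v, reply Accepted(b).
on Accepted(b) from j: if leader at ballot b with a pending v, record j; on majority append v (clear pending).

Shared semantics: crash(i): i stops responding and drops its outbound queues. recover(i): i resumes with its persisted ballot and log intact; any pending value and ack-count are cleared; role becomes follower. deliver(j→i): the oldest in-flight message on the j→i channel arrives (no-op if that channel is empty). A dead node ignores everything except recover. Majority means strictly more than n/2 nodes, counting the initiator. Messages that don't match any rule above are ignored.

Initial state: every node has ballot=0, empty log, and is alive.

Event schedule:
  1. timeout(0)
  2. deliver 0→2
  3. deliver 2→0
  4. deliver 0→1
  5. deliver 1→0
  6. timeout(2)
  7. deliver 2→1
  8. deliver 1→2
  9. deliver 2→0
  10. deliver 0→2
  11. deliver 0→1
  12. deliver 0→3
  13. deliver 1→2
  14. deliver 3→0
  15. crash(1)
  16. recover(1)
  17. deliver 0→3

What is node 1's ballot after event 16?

10

[1] timeout(0) → N0(cand b4 [-])
[2] deliver 0→2 → N2(foll b4 [-])
[3] deliver 2→0 → ∅
[4] deliver 0→1 → N1(foll b4 [-])
[5] deliver 1→0 → N0(lead b4 [-])
[6] timeout(2) → N2(cand b10 [-])
[7] deliver 2→1 → N1(foll b10 [-])
[8] deliver 1→2 → ∅
[9] deliver 2→0 → N0(foll b10 [-])
[10] deliver 0→2 → N2(lead b10 [-])
[11] deliver 0→1 → ∅
[12] deliver 0→3 → N3(foll b4 [-])
[13] deliver 1→2 → ∅
[14] deliver 3→0 → ∅
[15] crash(1) → N1(✗foll b10 [-])
[16] recover(1) → N1(foll b10 [-])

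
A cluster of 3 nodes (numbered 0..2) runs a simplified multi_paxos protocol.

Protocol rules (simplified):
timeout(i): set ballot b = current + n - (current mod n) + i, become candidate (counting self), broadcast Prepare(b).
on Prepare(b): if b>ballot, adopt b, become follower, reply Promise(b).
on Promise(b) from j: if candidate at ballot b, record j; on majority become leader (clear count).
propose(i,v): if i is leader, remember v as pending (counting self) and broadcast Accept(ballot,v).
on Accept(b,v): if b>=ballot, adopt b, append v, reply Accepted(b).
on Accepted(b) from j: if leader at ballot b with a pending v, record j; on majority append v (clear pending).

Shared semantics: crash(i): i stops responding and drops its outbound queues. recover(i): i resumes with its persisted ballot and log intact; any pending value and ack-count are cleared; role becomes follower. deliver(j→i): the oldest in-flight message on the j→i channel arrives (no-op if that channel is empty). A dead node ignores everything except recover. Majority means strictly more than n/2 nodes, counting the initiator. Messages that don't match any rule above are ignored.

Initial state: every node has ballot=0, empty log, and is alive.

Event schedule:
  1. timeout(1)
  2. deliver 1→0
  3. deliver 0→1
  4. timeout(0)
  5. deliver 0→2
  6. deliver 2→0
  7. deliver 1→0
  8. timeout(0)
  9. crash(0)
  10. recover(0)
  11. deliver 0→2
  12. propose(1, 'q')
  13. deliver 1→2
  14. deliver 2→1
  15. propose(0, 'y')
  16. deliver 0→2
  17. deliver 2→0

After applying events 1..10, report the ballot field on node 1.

[1] timeout(1) → N1(cand b4 [-])
[2] deliver 1→0 → N0(foll b4 [-])
[3] deliver 0→1 → N1(lead b4 [-])
[4] timeout(0) → N0(cand b6 [-])
[5] deliver 0→2 → N2(foll b6 [-])
[6] deliver 2→0 → N0(lead b6 [-])
[7] deliver 1→0 → ∅
[8] timeout(0) → N0(cand b9 [-])
[9] crash(0) → N0(✗cand b9 [-])
[10] recover(0) → N0(foll b9 [-])

4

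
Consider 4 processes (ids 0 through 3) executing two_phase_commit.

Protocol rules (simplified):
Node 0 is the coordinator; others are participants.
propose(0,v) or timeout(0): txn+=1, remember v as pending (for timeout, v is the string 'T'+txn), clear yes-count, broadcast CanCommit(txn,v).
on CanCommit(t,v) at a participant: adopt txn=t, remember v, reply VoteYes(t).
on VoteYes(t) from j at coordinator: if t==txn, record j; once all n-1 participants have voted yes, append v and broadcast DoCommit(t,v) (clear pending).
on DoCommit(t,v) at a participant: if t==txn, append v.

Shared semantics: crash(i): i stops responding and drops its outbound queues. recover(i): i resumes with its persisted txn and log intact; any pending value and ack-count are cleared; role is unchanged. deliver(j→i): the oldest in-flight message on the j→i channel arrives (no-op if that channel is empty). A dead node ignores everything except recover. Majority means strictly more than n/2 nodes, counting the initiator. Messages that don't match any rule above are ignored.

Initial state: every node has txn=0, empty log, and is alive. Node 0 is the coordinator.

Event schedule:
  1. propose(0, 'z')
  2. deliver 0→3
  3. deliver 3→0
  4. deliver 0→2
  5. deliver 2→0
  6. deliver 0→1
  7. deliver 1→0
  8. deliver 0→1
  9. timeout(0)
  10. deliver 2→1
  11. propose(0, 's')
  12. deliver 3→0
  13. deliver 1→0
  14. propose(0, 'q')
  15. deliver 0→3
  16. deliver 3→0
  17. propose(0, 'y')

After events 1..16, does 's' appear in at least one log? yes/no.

no

1. propose(0,'z'):  <0:coor t1 ->
2. deliver 0→3:  <3:part t1 ->
3. deliver 3→0:  nop
4. deliver 0→2:  <2:part t1 ->
5. deliver 2→0:  nop
6. deliver 0→1:  <1:part t1 ->
7. deliver 1→0:  <0:coor t1 z>
8. deliver 0→1:  <1:part t1 z>
9. timeout(0):  <0:coor t2 z>
10. deliver 2→1:  nop
11. propose(0,'s'):  <0:coor t3 z>
12. deliver 3→0:  nop
13. deliver 1→0:  nop
14. propose(0,'q'):  <0:coor t4 z>
15. deliver 0→3:  <3:part t1 z>
16. deliver 3→0:  nop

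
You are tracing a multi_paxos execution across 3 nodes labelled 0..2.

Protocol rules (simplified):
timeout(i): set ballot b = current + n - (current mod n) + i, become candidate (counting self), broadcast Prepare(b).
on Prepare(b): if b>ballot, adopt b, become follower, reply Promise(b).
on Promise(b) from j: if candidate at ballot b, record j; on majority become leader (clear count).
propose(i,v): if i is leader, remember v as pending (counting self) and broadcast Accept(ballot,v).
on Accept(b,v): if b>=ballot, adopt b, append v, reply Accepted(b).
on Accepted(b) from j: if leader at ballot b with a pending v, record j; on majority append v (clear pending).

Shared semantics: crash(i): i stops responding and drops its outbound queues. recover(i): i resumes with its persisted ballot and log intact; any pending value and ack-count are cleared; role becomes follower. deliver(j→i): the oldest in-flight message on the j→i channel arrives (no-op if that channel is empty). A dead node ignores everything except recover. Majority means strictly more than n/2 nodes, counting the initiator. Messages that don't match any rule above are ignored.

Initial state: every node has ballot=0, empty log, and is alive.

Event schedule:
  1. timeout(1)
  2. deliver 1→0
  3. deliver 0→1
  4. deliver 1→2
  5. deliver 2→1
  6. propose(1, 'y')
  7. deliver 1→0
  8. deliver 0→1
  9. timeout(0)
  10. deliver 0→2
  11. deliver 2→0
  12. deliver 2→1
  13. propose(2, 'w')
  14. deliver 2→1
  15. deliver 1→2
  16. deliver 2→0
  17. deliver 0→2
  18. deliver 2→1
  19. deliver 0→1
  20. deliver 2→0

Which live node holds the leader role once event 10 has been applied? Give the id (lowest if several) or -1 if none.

1. timeout(1):  <1:cand b4 ->
2. deliver 1→0:  <0:foll b4 ->
3. deliver 0→1:  <1:lead b4 ->
4. deliver 1→2:  <2:foll b4 ->
5. deliver 2→1:  nop
6. propose(1,'y'):  nop
7. deliver 1→0:  <0:foll b4 y>
8. deliver 0→1:  <1:lead b4 y>
9. timeout(0):  <0:cand b6 y>
10. deliver 0→2:  <2:foll b6 ->

1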